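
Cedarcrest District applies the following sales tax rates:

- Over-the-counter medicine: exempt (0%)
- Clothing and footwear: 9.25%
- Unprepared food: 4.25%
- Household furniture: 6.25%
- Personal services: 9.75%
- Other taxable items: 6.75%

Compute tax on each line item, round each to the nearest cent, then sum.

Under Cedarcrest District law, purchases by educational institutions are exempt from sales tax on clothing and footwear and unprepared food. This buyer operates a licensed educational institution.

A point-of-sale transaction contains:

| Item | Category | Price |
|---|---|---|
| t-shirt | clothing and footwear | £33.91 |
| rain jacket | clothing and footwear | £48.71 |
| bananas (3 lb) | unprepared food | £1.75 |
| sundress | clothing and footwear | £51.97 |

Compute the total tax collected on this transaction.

T-shirt £33.91: clothing and footwear, buyer-exempt → 0% → £0.00
Rain jacket £48.71: clothing and footwear, buyer-exempt → 0% → £0.00
Bananas (3 lb) £1.75: unprepared food, buyer-exempt → 0% → £0.00
Sundress £51.97: clothing and footwear, buyer-exempt → 0% → £0.00
Total tax = £0.00

£0.00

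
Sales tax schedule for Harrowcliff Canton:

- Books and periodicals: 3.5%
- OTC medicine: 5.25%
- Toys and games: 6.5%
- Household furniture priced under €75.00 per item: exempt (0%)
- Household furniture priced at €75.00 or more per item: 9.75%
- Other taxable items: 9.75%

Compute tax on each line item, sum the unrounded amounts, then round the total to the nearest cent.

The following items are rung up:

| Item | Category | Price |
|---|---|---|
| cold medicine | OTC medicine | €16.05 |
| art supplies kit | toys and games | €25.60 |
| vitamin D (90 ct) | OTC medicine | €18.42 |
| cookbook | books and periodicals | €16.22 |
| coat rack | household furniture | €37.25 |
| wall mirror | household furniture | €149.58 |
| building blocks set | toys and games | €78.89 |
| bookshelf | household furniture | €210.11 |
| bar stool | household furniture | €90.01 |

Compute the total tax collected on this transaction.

€53.01

Cold medicine €16.05: OTC medicine → 5.25% → €0.842625
Art supplies kit €25.60: toys and games → 6.5% → €1.664
Vitamin D (90 ct) €18.42: OTC medicine → 5.25% → €0.96705
Cookbook €16.22: books and periodicals → 3.5% → €0.5677
Coat rack €37.25: household furniture, under €75.00 → 0% → €0.00
Wall mirror €149.58: household furniture, €75.00 or more → 9.75% → €14.58405
Building blocks set €78.89: toys and games → 6.5% → €5.12785
Bookshelf €210.11: household furniture, €75.00 or more → 9.75% → €20.485725
Bar stool €90.01: household furniture, €75.00 or more → 9.75% → €8.775975
Unrounded tax sum = €53.014975 → €53.01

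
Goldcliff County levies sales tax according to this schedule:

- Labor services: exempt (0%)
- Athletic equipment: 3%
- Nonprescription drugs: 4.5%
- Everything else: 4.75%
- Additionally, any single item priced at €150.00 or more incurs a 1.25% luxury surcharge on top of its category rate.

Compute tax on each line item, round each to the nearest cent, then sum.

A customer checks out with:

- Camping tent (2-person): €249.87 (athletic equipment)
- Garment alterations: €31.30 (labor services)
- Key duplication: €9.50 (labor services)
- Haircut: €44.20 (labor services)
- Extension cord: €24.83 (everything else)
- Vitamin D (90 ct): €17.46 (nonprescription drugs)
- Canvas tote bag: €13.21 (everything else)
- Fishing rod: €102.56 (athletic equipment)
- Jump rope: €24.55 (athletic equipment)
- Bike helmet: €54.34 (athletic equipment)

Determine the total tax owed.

€18.67

Camping tent (2-person) €249.87: athletic equipment → 3% + 1.25% surcharge = 4.25% → €10.62
Garment alterations €31.30: labor services → 0% → €0.00
Key duplication €9.50: labor services → 0% → €0.00
Haircut €44.20: labor services → 0% → €0.00
Extension cord €24.83: everything else → 4.75% → €1.18
Vitamin D (90 ct) €17.46: nonprescription drugs → 4.5% → €0.79
Canvas tote bag €13.21: everything else → 4.75% → €0.63
Fishing rod €102.56: athletic equipment → 3% → €3.08
Jump rope €24.55: athletic equipment → 3% → €0.74
Bike helmet €54.34: athletic equipment → 3% → €1.63
Total tax = €10.62 + €1.18 + €0.79 + €0.63 + €3.08 + €0.74 + €1.63 = €18.67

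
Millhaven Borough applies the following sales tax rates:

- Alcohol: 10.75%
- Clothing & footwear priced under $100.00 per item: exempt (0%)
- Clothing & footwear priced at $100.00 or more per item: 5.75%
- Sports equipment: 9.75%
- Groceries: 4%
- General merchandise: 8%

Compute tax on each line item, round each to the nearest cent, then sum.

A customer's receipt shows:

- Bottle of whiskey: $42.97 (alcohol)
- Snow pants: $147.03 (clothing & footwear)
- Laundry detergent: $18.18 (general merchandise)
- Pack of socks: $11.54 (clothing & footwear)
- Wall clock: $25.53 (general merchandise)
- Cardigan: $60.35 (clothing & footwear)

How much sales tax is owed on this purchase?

$16.56

Bottle of whiskey $42.97: alcohol → 10.75% → $4.62
Snow pants $147.03: clothing & footwear, $100.00 or more → 5.75% → $8.45
Laundry detergent $18.18: general merchandise → 8% → $1.45
Pack of socks $11.54: clothing & footwear, under $100.00 → 0% → $0.00
Wall clock $25.53: general merchandise → 8% → $2.04
Cardigan $60.35: clothing & footwear, under $100.00 → 0% → $0.00
Total tax = $4.62 + $8.45 + $1.45 + $2.04 = $16.56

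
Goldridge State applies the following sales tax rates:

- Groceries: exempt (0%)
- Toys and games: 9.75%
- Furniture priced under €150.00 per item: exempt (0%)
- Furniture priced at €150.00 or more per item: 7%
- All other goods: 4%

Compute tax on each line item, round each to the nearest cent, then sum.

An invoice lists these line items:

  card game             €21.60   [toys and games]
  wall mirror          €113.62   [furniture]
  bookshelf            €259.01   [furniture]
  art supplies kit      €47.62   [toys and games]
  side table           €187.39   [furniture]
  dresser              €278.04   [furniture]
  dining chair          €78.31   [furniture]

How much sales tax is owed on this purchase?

€57.46

Card game €21.60: toys and games → 9.75% → €2.11
Wall mirror €113.62: furniture, under €150.00 → 0% → €0.00
Bookshelf €259.01: furniture, €150.00 or more → 7% → €18.13
Art supplies kit €47.62: toys and games → 9.75% → €4.64
Side table €187.39: furniture, €150.00 or more → 7% → €13.12
Dresser €278.04: furniture, €150.00 or more → 7% → €19.46
Dining chair €78.31: furniture, under €150.00 → 0% → €0.00
Total tax = €2.11 + €18.13 + €4.64 + €13.12 + €19.46 = €57.46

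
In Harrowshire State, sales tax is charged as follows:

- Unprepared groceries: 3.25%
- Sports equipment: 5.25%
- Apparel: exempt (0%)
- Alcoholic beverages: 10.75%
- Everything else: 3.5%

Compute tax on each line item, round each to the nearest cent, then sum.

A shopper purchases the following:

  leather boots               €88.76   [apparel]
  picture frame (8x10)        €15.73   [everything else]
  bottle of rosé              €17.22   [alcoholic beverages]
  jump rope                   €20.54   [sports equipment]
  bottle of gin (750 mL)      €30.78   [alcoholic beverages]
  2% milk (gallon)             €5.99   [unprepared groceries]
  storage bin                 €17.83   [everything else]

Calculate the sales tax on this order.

€7.60

Leather boots €88.76: apparel → 0% → €0.00
Picture frame (8x10) €15.73: everything else → 3.5% → €0.55
Bottle of rosé €17.22: alcoholic beverages → 10.75% → €1.85
Jump rope €20.54: sports equipment → 5.25% → €1.08
Bottle of gin (750 mL) €30.78: alcoholic beverages → 10.75% → €3.31
2% milk (gallon) €5.99: unprepared groceries → 3.25% → €0.19
Storage bin €17.83: everything else → 3.5% → €0.62
Total tax = €0.55 + €1.85 + €1.08 + €3.31 + €0.19 + €0.62 = €7.60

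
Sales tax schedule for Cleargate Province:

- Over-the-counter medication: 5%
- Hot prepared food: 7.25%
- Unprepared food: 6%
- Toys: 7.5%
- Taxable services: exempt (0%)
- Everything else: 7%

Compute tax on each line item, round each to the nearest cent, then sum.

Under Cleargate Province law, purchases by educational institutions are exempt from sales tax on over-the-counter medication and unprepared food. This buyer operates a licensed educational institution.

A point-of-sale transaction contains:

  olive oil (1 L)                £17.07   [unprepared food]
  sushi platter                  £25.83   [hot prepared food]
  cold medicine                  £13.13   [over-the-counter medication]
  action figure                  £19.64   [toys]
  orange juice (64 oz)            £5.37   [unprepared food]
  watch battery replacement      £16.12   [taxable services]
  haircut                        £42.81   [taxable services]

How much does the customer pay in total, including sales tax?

Olive oil (1 L) £17.07: unprepared food, buyer-exempt → 0% → £0.00
Sushi platter £25.83: hot prepared food → 7.25% → £1.87
Cold medicine £13.13: over-the-counter medication, buyer-exempt → 0% → £0.00
Action figure £19.64: toys → 7.5% → £1.47
Orange juice (64 oz) £5.37: unprepared food, buyer-exempt → 0% → £0.00
Watch battery replacement £16.12: taxable services → 0% → £0.00
Haircut £42.81: taxable services → 0% → £0.00
Subtotal = £139.97; tax = £3.34; total due = £143.31

£143.31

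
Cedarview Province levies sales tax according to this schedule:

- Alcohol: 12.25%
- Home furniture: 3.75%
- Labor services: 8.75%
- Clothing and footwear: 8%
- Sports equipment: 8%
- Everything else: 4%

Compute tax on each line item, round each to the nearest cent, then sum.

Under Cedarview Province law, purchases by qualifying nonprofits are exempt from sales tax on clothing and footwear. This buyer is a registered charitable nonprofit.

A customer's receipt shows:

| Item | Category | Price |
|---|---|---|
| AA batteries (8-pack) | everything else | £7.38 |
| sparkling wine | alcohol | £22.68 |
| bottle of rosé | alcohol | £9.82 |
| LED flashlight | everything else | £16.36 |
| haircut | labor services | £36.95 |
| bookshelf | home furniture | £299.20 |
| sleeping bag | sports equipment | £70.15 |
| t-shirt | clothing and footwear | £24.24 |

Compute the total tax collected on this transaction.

AA batteries (8-pack) £7.38: everything else → 4% → £0.30
Sparkling wine £22.68: alcohol → 12.25% → £2.78
Bottle of rosé £9.82: alcohol → 12.25% → £1.20
LED flashlight £16.36: everything else → 4% → £0.65
Haircut £36.95: labor services → 8.75% → £3.23
Bookshelf £299.20: home furniture → 3.75% → £11.22
Sleeping bag £70.15: sports equipment → 8% → £5.61
T-shirt £24.24: clothing and footwear, buyer-exempt → 0% → £0.00
Total tax = £0.30 + £2.78 + £1.20 + £0.65 + £3.23 + £11.22 + £5.61 = £24.99

£24.99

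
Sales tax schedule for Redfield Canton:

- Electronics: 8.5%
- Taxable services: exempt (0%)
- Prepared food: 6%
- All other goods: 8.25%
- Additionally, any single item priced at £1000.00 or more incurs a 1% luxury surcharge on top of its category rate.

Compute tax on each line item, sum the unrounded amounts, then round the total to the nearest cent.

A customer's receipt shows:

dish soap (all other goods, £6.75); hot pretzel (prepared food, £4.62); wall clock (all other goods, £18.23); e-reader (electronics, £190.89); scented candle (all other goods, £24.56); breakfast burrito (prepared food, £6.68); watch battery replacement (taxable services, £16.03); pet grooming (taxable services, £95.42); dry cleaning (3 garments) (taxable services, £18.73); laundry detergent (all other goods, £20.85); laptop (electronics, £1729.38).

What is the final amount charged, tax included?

£2319.14

Dish soap £6.75: all other goods → 8.25% → £0.556875
Hot pretzel £4.62: prepared food → 6% → £0.2772
Wall clock £18.23: all other goods → 8.25% → £1.503975
E-reader £190.89: electronics → 8.5% → £16.22565
Scented candle £24.56: all other goods → 8.25% → £2.0262
Breakfast burrito £6.68: prepared food → 6% → £0.4008
Watch battery replacement £16.03: taxable services → 0% → £0.00
Pet grooming £95.42: taxable services → 0% → £0.00
Dry cleaning (3 garments) £18.73: taxable services → 0% → £0.00
Laundry detergent £20.85: all other goods → 8.25% → £1.720125
Laptop £1729.38: electronics → 8.5% + 1% surcharge = 9.5% → £164.2911
Subtotal = £2132.14; unrounded tax = £187.001925 → £187.00; total due = £2319.14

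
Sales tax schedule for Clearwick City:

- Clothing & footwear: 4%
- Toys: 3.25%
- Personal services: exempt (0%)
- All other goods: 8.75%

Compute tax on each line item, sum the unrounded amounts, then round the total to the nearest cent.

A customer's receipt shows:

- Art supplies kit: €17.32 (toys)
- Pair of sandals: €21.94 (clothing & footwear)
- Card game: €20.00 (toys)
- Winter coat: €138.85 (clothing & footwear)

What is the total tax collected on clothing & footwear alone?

€6.43

Pair of sandals €21.94: clothing & footwear → 4% → €0.8776
Winter coat €138.85: clothing & footwear → 4% → €5.554
Tax on clothing & footwear: unrounded sum = €6.4316 → €6.43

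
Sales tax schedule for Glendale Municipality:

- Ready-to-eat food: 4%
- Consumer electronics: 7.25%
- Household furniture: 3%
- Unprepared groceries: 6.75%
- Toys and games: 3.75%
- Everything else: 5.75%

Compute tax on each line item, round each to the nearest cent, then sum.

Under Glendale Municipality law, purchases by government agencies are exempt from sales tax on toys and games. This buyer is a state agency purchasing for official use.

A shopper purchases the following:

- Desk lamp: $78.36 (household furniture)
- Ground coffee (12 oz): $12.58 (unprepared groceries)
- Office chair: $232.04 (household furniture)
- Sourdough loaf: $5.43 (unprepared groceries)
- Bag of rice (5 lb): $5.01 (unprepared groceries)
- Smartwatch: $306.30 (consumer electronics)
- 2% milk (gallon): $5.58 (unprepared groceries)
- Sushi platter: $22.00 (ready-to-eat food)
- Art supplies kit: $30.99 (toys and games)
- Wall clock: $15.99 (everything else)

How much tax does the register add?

Desk lamp $78.36: household furniture → 3% → $2.35
Ground coffee (12 oz) $12.58: unprepared groceries → 6.75% → $0.85
Office chair $232.04: household furniture → 3% → $6.96
Sourdough loaf $5.43: unprepared groceries → 6.75% → $0.37
Bag of rice (5 lb) $5.01: unprepared groceries → 6.75% → $0.34
Smartwatch $306.30: consumer electronics → 7.25% → $22.21
2% milk (gallon) $5.58: unprepared groceries → 6.75% → $0.38
Sushi platter $22.00: ready-to-eat food → 4% → $0.88
Art supplies kit $30.99: toys and games, buyer-exempt → 0% → $0.00
Wall clock $15.99: everything else → 5.75% → $0.92
Total tax = $2.35 + $0.85 + $6.96 + $0.37 + $0.34 + $22.21 + $0.38 + $0.88 + $0.92 = $35.26

$35.26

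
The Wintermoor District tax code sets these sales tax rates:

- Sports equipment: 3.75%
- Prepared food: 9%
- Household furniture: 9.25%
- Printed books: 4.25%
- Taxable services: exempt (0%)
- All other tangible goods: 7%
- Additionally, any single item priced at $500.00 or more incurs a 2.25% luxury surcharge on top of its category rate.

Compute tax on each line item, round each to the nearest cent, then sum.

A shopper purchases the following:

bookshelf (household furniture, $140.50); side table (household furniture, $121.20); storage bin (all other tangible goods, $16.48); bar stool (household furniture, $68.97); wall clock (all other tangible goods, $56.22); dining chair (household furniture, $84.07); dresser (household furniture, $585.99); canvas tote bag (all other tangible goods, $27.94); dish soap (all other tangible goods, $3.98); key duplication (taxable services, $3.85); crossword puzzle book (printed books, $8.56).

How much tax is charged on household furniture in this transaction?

Bookshelf $140.50: household furniture → 9.25% → $13.00
Side table $121.20: household furniture → 9.25% → $11.21
Bar stool $68.97: household furniture → 9.25% → $6.38
Dining chair $84.07: household furniture → 9.25% → $7.78
Dresser $585.99: household furniture → 9.25% + 2.25% surcharge = 11.5% → $67.39
Tax on household furniture = $13.00 + $11.21 + $6.38 + $7.78 + $67.39 = $105.76

$105.76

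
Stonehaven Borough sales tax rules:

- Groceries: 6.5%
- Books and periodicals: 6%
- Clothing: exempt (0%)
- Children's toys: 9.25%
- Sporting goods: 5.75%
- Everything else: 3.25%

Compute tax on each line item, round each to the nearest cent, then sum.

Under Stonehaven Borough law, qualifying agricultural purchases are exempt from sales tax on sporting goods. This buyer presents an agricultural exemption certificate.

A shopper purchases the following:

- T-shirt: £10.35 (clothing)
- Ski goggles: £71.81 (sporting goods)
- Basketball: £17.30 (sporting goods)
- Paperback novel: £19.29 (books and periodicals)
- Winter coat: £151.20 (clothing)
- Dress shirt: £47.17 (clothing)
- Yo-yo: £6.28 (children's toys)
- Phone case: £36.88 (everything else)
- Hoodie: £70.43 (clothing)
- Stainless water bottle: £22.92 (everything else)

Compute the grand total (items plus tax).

£457.31

T-shirt £10.35: clothing → 0% → £0.00
Ski goggles £71.81: sporting goods, buyer-exempt → 0% → £0.00
Basketball £17.30: sporting goods, buyer-exempt → 0% → £0.00
Paperback novel £19.29: books and periodicals → 6% → £1.16
Winter coat £151.20: clothing → 0% → £0.00
Dress shirt £47.17: clothing → 0% → £0.00
Yo-yo £6.28: children's toys → 9.25% → £0.58
Phone case £36.88: everything else → 3.25% → £1.20
Hoodie £70.43: clothing → 0% → £0.00
Stainless water bottle £22.92: everything else → 3.25% → £0.74
Subtotal = £453.63; tax = £3.68; total due = £457.31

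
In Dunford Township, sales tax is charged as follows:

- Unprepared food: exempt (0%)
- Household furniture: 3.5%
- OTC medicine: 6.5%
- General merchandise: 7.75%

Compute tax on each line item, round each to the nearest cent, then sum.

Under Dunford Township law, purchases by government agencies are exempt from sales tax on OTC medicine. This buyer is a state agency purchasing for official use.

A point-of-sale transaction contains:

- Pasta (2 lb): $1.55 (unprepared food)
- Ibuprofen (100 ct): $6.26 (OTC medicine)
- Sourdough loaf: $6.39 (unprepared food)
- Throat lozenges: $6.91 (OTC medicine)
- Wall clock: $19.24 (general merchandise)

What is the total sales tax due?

Pasta (2 lb) $1.55: unprepared food → 0% → $0.00
Ibuprofen (100 ct) $6.26: OTC medicine, buyer-exempt → 0% → $0.00
Sourdough loaf $6.39: unprepared food → 0% → $0.00
Throat lozenges $6.91: OTC medicine, buyer-exempt → 0% → $0.00
Wall clock $19.24: general merchandise → 7.75% → $1.49
Total tax = $1.49

$1.49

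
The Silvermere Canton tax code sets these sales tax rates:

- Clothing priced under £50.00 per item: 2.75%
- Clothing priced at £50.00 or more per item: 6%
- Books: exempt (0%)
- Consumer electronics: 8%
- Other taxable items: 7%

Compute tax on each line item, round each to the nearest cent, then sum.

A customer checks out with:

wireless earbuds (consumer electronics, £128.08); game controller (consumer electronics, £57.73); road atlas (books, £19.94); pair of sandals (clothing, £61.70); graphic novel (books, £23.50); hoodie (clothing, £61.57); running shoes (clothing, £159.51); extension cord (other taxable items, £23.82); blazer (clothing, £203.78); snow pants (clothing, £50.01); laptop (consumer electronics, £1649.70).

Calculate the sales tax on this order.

£180.71

Wireless earbuds £128.08: consumer electronics → 8% → £10.25
Game controller £57.73: consumer electronics → 8% → £4.62
Road atlas £19.94: books → 0% → £0.00
Pair of sandals £61.70: clothing, £50.00 or more → 6% → £3.70
Graphic novel £23.50: books → 0% → £0.00
Hoodie £61.57: clothing, £50.00 or more → 6% → £3.69
Running shoes £159.51: clothing, £50.00 or more → 6% → £9.57
Extension cord £23.82: other taxable items → 7% → £1.67
Blazer £203.78: clothing, £50.00 or more → 6% → £12.23
Snow pants £50.01: clothing, £50.00 or more → 6% → £3.00
Laptop £1649.70: consumer electronics → 8% → £131.98
Total tax = £10.25 + £4.62 + £3.70 + £3.69 + £9.57 + £1.67 + £12.23 + £3.00 + £131.98 = £180.71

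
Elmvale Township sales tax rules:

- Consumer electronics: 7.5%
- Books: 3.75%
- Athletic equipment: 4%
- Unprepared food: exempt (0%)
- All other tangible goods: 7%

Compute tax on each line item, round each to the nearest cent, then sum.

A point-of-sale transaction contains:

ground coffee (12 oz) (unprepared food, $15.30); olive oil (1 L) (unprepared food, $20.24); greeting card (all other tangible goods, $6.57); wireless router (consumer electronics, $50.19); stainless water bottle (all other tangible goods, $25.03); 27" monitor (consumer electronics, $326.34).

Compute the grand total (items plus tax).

$474.12

Ground coffee (12 oz) $15.30: unprepared food → 0% → $0.00
Olive oil (1 L) $20.24: unprepared food → 0% → $0.00
Greeting card $6.57: all other tangible goods → 7% → $0.46
Wireless router $50.19: consumer electronics → 7.5% → $3.76
Stainless water bottle $25.03: all other tangible goods → 7% → $1.75
27" monitor $326.34: consumer electronics → 7.5% → $24.48
Subtotal = $443.67; tax = $30.45; total due = $474.12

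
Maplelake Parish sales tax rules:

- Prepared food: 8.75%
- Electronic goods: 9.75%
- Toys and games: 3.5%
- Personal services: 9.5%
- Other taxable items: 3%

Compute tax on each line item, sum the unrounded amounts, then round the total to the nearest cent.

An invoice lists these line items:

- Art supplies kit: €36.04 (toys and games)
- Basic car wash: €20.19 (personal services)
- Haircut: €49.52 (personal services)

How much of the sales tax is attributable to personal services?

€6.62

Basic car wash €20.19: personal services → 9.5% → €1.91805
Haircut €49.52: personal services → 9.5% → €4.7044
Tax on personal services: unrounded sum = €6.62245 → €6.62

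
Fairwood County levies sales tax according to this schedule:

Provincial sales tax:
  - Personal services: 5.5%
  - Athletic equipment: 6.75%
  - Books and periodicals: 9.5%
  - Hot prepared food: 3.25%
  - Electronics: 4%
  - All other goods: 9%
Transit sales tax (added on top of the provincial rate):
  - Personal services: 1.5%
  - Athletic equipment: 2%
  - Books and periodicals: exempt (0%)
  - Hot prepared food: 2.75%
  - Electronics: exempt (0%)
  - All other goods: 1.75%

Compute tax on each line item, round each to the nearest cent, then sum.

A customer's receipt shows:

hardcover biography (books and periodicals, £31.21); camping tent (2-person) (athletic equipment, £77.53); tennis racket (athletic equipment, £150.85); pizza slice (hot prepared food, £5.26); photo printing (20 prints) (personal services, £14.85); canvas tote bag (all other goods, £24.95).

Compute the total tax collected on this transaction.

Hardcover biography £31.21: books and periodicals → 9.5% + 0% transit = 9.5% → £2.96
Camping tent (2-person) £77.53: athletic equipment → 6.75% + 2% transit = 8.75% → £6.78
Tennis racket £150.85: athletic equipment → 6.75% + 2% transit = 8.75% → £13.20
Pizza slice £5.26: hot prepared food → 3.25% + 2.75% transit = 6% → £0.32
Photo printing (20 prints) £14.85: personal services → 5.5% + 1.5% transit = 7% → £1.04
Canvas tote bag £24.95: all other goods → 9% + 1.75% transit = 10.75% → £2.68
Total tax = £2.96 + £6.78 + £13.20 + £0.32 + £1.04 + £2.68 = £26.98

£26.98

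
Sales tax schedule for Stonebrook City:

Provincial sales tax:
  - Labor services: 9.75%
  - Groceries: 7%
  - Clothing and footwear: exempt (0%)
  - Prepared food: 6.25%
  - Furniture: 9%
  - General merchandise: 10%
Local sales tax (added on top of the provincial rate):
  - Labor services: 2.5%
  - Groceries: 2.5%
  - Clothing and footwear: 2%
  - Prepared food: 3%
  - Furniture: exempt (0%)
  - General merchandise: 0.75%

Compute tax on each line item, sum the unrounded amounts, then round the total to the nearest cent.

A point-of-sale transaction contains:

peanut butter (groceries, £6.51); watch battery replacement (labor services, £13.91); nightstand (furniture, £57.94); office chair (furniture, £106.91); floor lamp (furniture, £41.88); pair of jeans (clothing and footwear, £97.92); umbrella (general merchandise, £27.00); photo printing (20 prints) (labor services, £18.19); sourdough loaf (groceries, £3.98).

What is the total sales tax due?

Peanut butter £6.51: groceries → 7% + 2.5% local = 9.5% → £0.61845
Watch battery replacement £13.91: labor services → 9.75% + 2.5% local = 12.25% → £1.703975
Nightstand £57.94: furniture → 9% + 0% local = 9% → £5.2146
Office chair £106.91: furniture → 9% + 0% local = 9% → £9.6219
Floor lamp £41.88: furniture → 9% + 0% local = 9% → £3.7692
Pair of jeans £97.92: clothing and footwear → 0% + 2% local = 2% → £1.9584
Umbrella £27.00: general merchandise → 10% + 0.75% local = 10.75% → £2.9025
Photo printing (20 prints) £18.19: labor services → 9.75% + 2.5% local = 12.25% → £2.228275
Sourdough loaf £3.98: groceries → 7% + 2.5% local = 9.5% → £0.3781
Unrounded tax sum = £28.3954 → £28.40

£28.40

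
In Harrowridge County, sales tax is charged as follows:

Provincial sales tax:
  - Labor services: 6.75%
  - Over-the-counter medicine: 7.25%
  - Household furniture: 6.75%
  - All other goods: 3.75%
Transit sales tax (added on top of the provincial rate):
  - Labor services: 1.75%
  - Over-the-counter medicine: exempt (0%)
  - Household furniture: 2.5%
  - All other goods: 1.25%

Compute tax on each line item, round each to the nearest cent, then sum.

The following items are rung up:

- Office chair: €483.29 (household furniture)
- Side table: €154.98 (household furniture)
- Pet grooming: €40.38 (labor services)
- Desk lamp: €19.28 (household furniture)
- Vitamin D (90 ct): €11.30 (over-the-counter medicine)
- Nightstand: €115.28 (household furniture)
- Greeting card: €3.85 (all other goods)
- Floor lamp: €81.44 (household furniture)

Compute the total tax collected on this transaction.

€83.45

Office chair €483.29: household furniture → 6.75% + 2.5% transit = 9.25% → €44.70
Side table €154.98: household furniture → 6.75% + 2.5% transit = 9.25% → €14.34
Pet grooming €40.38: labor services → 6.75% + 1.75% transit = 8.5% → €3.43
Desk lamp €19.28: household furniture → 6.75% + 2.5% transit = 9.25% → €1.78
Vitamin D (90 ct) €11.30: over-the-counter medicine → 7.25% + 0% transit = 7.25% → €0.82
Nightstand €115.28: household furniture → 6.75% + 2.5% transit = 9.25% → €10.66
Greeting card €3.85: all other goods → 3.75% + 1.25% transit = 5% → €0.19
Floor lamp €81.44: household furniture → 6.75% + 2.5% transit = 9.25% → €7.53
Total tax = €44.70 + €14.34 + €3.43 + €1.78 + €0.82 + €10.66 + €0.19 + €7.53 = €83.45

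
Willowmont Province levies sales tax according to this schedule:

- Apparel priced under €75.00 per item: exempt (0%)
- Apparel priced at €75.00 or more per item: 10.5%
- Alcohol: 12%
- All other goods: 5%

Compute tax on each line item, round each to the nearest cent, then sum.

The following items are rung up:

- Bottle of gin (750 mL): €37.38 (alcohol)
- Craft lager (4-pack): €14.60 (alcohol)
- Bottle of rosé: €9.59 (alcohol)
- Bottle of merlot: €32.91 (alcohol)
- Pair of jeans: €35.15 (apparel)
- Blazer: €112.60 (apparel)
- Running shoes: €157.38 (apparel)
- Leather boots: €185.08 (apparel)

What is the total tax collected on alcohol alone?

Bottle of gin (750 mL) €37.38: alcohol → 12% → €4.49
Craft lager (4-pack) €14.60: alcohol → 12% → €1.75
Bottle of rosé €9.59: alcohol → 12% → €1.15
Bottle of merlot €32.91: alcohol → 12% → €3.95
Tax on alcohol = €4.49 + €1.75 + €1.15 + €3.95 = €11.34

€11.34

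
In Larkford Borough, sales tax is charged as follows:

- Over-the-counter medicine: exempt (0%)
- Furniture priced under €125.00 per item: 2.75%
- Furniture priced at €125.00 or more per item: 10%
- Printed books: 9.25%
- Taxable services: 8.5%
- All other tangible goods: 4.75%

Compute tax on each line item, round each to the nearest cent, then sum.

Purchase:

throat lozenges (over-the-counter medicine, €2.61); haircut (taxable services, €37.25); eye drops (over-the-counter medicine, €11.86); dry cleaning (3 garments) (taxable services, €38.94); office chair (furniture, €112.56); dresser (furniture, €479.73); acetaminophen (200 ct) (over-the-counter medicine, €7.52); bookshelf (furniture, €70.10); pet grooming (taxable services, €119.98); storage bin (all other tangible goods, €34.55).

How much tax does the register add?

Throat lozenges €2.61: over-the-counter medicine → 0% → €0.00
Haircut €37.25: taxable services → 8.5% → €3.17
Eye drops €11.86: over-the-counter medicine → 0% → €0.00
Dry cleaning (3 garments) €38.94: taxable services → 8.5% → €3.31
Office chair €112.56: furniture, under €125.00 → 2.75% → €3.10
Dresser €479.73: furniture, €125.00 or more → 10% → €47.97
Acetaminophen (200 ct) €7.52: over-the-counter medicine → 0% → €0.00
Bookshelf €70.10: furniture, under €125.00 → 2.75% → €1.93
Pet grooming €119.98: taxable services → 8.5% → €10.20
Storage bin €34.55: all other tangible goods → 4.75% → €1.64
Total tax = €3.17 + €3.31 + €3.10 + €47.97 + €1.93 + €10.20 + €1.64 = €71.32

€71.32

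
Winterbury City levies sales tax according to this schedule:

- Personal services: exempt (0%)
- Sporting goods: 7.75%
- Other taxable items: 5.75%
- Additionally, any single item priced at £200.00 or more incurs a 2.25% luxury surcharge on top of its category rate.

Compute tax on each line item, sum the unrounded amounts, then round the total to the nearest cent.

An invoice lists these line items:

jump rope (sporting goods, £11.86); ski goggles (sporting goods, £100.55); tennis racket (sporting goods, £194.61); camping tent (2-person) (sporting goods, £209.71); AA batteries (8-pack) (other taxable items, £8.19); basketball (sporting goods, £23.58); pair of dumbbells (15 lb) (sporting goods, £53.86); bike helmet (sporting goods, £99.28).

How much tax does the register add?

Jump rope £11.86: sporting goods → 7.75% → £0.91915
Ski goggles £100.55: sporting goods → 7.75% → £7.792625
Tennis racket £194.61: sporting goods → 7.75% → £15.082275
Camping tent (2-person) £209.71: sporting goods → 7.75% + 2.25% surcharge = 10% → £20.971
AA batteries (8-pack) £8.19: other taxable items → 5.75% → £0.470925
Basketball £23.58: sporting goods → 7.75% → £1.82745
Pair of dumbbells (15 lb) £53.86: sporting goods → 7.75% → £4.17415
Bike helmet £99.28: sporting goods → 7.75% → £7.6942
Unrounded tax sum = £58.931775 → £58.93

£58.93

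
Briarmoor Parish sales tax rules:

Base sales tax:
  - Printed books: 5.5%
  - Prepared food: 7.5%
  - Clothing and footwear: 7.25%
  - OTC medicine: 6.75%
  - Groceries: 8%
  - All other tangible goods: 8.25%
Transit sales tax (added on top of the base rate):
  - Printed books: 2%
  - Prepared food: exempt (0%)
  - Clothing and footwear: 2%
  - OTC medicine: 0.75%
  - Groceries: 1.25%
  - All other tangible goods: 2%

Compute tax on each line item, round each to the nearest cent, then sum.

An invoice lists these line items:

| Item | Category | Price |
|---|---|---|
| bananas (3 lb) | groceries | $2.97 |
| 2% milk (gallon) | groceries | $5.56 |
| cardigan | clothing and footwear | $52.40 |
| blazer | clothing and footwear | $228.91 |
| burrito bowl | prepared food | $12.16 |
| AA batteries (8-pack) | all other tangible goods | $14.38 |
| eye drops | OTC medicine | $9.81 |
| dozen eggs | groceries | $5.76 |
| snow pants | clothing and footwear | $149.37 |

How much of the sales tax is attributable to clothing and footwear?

Cardigan $52.40: clothing and footwear → 7.25% + 2% transit = 9.25% → $4.85
Blazer $228.91: clothing and footwear → 7.25% + 2% transit = 9.25% → $21.17
Snow pants $149.37: clothing and footwear → 7.25% + 2% transit = 9.25% → $13.82
Tax on clothing and footwear = $4.85 + $21.17 + $13.82 = $39.84

$39.84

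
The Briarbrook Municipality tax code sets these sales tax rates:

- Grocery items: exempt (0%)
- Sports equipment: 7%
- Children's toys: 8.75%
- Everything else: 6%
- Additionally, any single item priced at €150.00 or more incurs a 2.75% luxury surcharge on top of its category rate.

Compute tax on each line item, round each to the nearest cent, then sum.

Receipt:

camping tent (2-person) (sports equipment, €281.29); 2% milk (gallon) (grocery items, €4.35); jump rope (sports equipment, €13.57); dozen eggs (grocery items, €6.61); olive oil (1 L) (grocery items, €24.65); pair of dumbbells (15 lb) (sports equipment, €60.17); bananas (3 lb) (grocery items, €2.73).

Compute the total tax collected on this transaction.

€32.59

Camping tent (2-person) €281.29: sports equipment → 7% + 2.75% surcharge = 9.75% → €27.43
2% milk (gallon) €4.35: grocery items → 0% → €0.00
Jump rope €13.57: sports equipment → 7% → €0.95
Dozen eggs €6.61: grocery items → 0% → €0.00
Olive oil (1 L) €24.65: grocery items → 0% → €0.00
Pair of dumbbells (15 lb) €60.17: sports equipment → 7% → €4.21
Bananas (3 lb) €2.73: grocery items → 0% → €0.00
Total tax = €27.43 + €0.95 + €4.21 = €32.59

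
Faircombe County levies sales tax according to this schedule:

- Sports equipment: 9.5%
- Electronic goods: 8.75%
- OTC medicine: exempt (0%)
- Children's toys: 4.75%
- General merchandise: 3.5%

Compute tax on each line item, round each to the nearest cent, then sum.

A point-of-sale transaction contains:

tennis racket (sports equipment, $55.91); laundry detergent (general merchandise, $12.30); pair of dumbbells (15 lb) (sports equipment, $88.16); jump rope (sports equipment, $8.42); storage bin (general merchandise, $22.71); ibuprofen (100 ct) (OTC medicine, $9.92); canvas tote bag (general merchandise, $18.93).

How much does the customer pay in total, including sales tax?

$232.72

Tennis racket $55.91: sports equipment → 9.5% → $5.31
Laundry detergent $12.30: general merchandise → 3.5% → $0.43
Pair of dumbbells (15 lb) $88.16: sports equipment → 9.5% → $8.38
Jump rope $8.42: sports equipment → 9.5% → $0.80
Storage bin $22.71: general merchandise → 3.5% → $0.79
Ibuprofen (100 ct) $9.92: OTC medicine → 0% → $0.00
Canvas tote bag $18.93: general merchandise → 3.5% → $0.66
Subtotal = $216.35; tax = $16.37; total due = $232.72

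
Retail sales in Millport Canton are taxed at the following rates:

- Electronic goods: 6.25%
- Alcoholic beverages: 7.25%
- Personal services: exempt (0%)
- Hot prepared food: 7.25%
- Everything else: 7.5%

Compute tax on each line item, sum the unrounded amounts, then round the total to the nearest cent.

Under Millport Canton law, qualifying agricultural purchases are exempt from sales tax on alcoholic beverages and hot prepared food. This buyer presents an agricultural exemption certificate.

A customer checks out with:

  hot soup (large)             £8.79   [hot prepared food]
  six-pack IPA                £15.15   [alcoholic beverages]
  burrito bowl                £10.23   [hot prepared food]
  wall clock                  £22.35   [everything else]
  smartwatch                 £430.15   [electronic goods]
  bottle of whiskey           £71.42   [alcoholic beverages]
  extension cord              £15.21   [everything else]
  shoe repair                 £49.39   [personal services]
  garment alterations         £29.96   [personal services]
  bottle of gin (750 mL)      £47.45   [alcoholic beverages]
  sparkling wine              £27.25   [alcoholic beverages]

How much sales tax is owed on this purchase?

Hot soup (large) £8.79: hot prepared food, buyer-exempt → 0% → £0.00
Six-pack IPA £15.15: alcoholic beverages, buyer-exempt → 0% → £0.00
Burrito bowl £10.23: hot prepared food, buyer-exempt → 0% → £0.00
Wall clock £22.35: everything else → 7.5% → £1.67625
Smartwatch £430.15: electronic goods → 6.25% → £26.884375
Bottle of whiskey £71.42: alcoholic beverages, buyer-exempt → 0% → £0.00
Extension cord £15.21: everything else → 7.5% → £1.14075
Shoe repair £49.39: personal services → 0% → £0.00
Garment alterations £29.96: personal services → 0% → £0.00
Bottle of gin (750 mL) £47.45: alcoholic beverages, buyer-exempt → 0% → £0.00
Sparkling wine £27.25: alcoholic beverages, buyer-exempt → 0% → £0.00
Unrounded tax sum = £29.701375 → £29.70

£29.70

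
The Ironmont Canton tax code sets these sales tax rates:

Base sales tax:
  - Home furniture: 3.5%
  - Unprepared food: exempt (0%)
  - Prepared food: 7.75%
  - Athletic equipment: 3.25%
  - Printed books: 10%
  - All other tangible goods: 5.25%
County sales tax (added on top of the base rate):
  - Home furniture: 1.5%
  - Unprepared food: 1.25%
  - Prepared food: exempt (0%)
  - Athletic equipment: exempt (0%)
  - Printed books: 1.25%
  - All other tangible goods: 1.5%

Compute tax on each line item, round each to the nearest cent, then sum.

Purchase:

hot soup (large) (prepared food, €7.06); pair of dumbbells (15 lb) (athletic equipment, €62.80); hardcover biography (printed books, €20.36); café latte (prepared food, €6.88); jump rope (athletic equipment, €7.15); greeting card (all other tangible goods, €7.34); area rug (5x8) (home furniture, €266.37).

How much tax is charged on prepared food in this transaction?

Hot soup (large) €7.06: prepared food → 7.75% + 0% county = 7.75% → €0.55
Café latte €6.88: prepared food → 7.75% + 0% county = 7.75% → €0.53
Tax on prepared food = €0.55 + €0.53 = €1.08

€1.08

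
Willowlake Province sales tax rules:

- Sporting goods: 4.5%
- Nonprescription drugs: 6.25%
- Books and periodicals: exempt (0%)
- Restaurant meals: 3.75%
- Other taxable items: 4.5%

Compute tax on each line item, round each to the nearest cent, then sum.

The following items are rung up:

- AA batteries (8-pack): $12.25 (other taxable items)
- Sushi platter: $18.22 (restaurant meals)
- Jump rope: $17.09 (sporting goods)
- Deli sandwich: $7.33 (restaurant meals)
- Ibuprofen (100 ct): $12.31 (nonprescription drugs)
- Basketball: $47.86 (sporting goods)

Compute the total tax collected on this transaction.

AA batteries (8-pack) $12.25: other taxable items → 4.5% → $0.55
Sushi platter $18.22: restaurant meals → 3.75% → $0.68
Jump rope $17.09: sporting goods → 4.5% → $0.77
Deli sandwich $7.33: restaurant meals → 3.75% → $0.27
Ibuprofen (100 ct) $12.31: nonprescription drugs → 6.25% → $0.77
Basketball $47.86: sporting goods → 4.5% → $2.15
Total tax = $0.55 + $0.68 + $0.77 + $0.27 + $0.77 + $2.15 = $5.19

$5.19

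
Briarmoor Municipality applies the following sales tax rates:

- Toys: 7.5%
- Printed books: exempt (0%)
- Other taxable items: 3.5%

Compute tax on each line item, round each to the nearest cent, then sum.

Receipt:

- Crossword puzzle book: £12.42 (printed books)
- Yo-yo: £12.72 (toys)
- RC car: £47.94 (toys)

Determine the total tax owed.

£4.55

Crossword puzzle book £12.42: printed books → 0% → £0.00
Yo-yo £12.72: toys → 7.5% → £0.95
RC car £47.94: toys → 7.5% → £3.60
Total tax = £0.95 + £3.60 = £4.55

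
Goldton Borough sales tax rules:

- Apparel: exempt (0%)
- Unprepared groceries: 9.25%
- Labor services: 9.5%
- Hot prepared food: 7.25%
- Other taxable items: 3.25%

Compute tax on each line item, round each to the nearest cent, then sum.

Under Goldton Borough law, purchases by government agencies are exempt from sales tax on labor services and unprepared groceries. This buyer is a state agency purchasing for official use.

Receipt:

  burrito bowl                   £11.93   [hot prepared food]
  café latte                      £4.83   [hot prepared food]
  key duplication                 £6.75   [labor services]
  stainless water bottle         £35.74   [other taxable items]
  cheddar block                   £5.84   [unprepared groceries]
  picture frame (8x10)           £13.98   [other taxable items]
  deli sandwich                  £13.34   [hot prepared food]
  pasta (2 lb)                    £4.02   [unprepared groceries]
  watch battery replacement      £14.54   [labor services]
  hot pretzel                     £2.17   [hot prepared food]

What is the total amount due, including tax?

Burrito bowl £11.93: hot prepared food → 7.25% → £0.86
Café latte £4.83: hot prepared food → 7.25% → £0.35
Key duplication £6.75: labor services, buyer-exempt → 0% → £0.00
Stainless water bottle £35.74: other taxable items → 3.25% → £1.16
Cheddar block £5.84: unprepared groceries, buyer-exempt → 0% → £0.00
Picture frame (8x10) £13.98: other taxable items → 3.25% → £0.45
Deli sandwich £13.34: hot prepared food → 7.25% → £0.97
Pasta (2 lb) £4.02: unprepared groceries, buyer-exempt → 0% → £0.00
Watch battery replacement £14.54: labor services, buyer-exempt → 0% → £0.00
Hot pretzel £2.17: hot prepared food → 7.25% → £0.16
Subtotal = £113.14; tax = £3.95; total due = £117.09

£117.09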